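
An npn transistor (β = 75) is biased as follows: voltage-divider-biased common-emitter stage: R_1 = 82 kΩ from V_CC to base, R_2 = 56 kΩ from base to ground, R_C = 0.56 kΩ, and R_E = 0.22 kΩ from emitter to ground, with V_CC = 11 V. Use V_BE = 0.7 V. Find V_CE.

V_CE ≈ 6.6 V

Thevenize the base divider: V_Th = V_CC·R_2/(R_1+R_2) = 11×56/138 = 4.46 V, R_Th = R_1‖R_2 = 33.3 kΩ.
Base-emitter loop: V_Th = I_B·R_Th + V_BE + (β+1)I_B·R_E, so I_B = (4.46 − 0.7) / (33.3 + 76×0.22) = 0.0753 mA.
I_C = β·I_B = 75×0.0753 = 5.65 mA, and I_E = (β+1)I_B = 5.72 mA.
V_CE = V_CC − I_C·R_C − I_E·R_E = 11 − 5.65×0.56 − 5.72×0.22 = 6.58 V.
V_CE = 6.58 V > 0.2 V confirms active-region operation.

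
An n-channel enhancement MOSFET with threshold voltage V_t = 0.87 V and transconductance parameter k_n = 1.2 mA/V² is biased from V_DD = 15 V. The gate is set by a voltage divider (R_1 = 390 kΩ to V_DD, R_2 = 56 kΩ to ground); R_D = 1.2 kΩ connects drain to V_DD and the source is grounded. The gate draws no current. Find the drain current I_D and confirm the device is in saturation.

I_D ≈ 0.62 mA

V_G = V_DD·R_2/(R_1+R_2) = 15×56/446 = 1.88 V. With the source grounded, V_GS = V_G = 1.88 V.
Assume saturation: I_D = (k_n/2)(V_GS − V_t)² = (1.2/2)×(1.88 − 0.87)² = 0.6×1.01² = 0.616 mA.
V_DS = V_DD − I_D·R_D = 15 − 0.616×1.2 = 14.3 V.
Saturation requires V_DS ≥ V_GS − V_t = 1.01 V; 14.3 ≥ 1.01 ✓.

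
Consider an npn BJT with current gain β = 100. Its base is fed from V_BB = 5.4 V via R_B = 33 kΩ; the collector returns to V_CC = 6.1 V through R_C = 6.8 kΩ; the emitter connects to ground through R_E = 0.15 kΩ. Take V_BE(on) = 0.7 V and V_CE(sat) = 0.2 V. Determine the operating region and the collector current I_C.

Assume active: I_B = (5.4 − 0.7)/(33 + 101×0.15) = 0.0976 mA, I_C = β·I_B = 9.76 mA.
Then V_CE = 6.1 − 9.76×6.8 − 9.86×0.15 = -61.8 V < 0.2 V — the active assumption fails.
Re-solve with V_CE = 0.2 V. KCL at the emitter: V_E/R_E = (V_BB−0.7−V_E)/R_B + (V_CC−0.2−V_E)/R_C, giving V_E = 0.148 V.
I_C = (V_CC − 0.2 − V_E)/R_C = (5.9 − 0.148)/6.8 = 0.846 mA.
Check: I_B = (4.7 − 0.148)/33 = 0.138 mA, and β·I_B = 13.8 mA > I_C, confirming saturation.

saturation; I_C ≈ 0.85 mA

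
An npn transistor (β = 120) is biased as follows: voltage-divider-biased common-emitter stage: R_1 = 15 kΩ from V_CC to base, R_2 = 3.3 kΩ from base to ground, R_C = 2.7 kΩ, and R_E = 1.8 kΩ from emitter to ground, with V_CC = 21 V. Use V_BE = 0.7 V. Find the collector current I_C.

I_C ≈ 1.7 mA

Thevenize the base divider: V_Th = V_CC·R_2/(R_1+R_2) = 21×3.3/18.3 = 3.79 V, R_Th = R_1‖R_2 = 2.7 kΩ.
Base-emitter loop: V_Th = I_B·R_Th + V_BE + (β+1)I_B·R_E, so I_B = (3.79 − 0.7) / (2.7 + 121×1.8) = 0.014 mA.
I_C = β·I_B = 120×0.014 = 1.68 mA, and I_E = (β+1)I_B = 1.69 mA.
V_CE = V_CC − I_C·R_C − I_E·R_E = 21 − 1.68×2.7 − 1.69×1.8 = 13.4 V.
V_CE = 13.4 V > 0.2 V confirms active-region operation.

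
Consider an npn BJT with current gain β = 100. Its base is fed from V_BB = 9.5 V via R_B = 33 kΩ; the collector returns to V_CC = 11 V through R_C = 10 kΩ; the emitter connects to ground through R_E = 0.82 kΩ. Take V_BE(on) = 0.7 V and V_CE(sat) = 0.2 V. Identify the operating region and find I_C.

Assume active: I_B = (9.5 − 0.7)/(33 + 101×0.82) = 0.076 mA, I_C = β·I_B = 7.6 mA.
Then V_CE = 11 − 7.6×10 − 7.67×0.82 = -71.3 V < 0.2 V — the active assumption fails.
Re-solve with V_CE = 0.2 V. KCL at the emitter: V_E/R_E = (V_BB−0.7−V_E)/R_B + (V_CC−0.2−V_E)/R_C, giving V_E = 0.998 V.
I_C = (V_CC − 0.2 − V_E)/R_C = (10.8 − 0.998)/10 = 0.98 mA.
Check: I_B = (8.8 − 0.998)/33 = 0.236 mA, and β·I_B = 23.6 mA > I_C, confirming saturation.

saturation; I_C ≈ 0.98 mA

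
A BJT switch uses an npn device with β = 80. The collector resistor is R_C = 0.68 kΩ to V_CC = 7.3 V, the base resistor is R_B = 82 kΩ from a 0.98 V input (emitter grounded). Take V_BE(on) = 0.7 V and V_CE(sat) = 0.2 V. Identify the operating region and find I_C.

Assume active. Base-emitter loop: I_B = (V_BB − V_BE)/R_B = (0.98 − 0.7)/82 = 0.00341 mA.
I_C = β·I_B = 80×0.00341 = 0.273 mA.
V_CE = V_CC − I_C·R_C = 7.3 − 0.273×0.68 = 7.11 V > V_CE(sat), so the active-region assumption holds.

active; I_C ≈ 0.27 mA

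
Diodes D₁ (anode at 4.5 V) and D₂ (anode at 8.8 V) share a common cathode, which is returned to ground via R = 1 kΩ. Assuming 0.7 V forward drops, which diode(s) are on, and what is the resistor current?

Only D₂ conducts; I_R ≈ 8.1 mA

Assume both conduct. Then node N would need to be at both 4.5−0.7 = 3.8 V and 8.8−0.7 = 8.1 V, which is impossible.
Assume only D₂ conducts: V_N = 8.8 − 0.7 = 8.1 V, so I_R = 8.1/1 = 8.1 mA.
Check D₁: its anode-to-cathode voltage is 4.5 − 8.1 = -3.6 V < 0.7 V, so it is off. The assumption is consistent.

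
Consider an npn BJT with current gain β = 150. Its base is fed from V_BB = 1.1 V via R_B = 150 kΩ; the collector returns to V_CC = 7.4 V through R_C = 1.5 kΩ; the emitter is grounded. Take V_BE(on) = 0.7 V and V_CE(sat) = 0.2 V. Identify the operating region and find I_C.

Assume active. Base-emitter loop: I_B = (V_BB − V_BE)/R_B = (1.1 − 0.7)/150 = 0.00267 mA.
I_C = β·I_B = 150×0.00267 = 0.4 mA.
V_CE = V_CC − I_C·R_C = 7.4 − 0.4×1.5 = 6.8 V > V_CE(sat), so the active-region assumption holds.

active; I_C ≈ 0.4 mA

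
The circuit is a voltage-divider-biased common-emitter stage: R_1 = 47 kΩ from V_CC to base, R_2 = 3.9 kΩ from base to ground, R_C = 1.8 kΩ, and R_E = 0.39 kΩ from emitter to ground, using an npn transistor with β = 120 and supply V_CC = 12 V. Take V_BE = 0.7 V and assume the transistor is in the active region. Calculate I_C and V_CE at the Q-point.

I_C ≈ 0.52 mA, V_CE ≈ 11 V

Thevenize the base divider: V_Th = V_CC·R_2/(R_1+R_2) = 12×3.9/50.9 = 0.919 V, R_Th = R_1‖R_2 = 3.6 kΩ.
Base-emitter loop: V_Th = I_B·R_Th + V_BE + (β+1)I_B·R_E, so I_B = (0.919 − 0.7) / (3.6 + 121×0.39) = 0.00432 mA.
I_C = β·I_B = 120×0.00432 = 0.518 mA, and I_E = (β+1)I_B = 0.523 mA.
V_CE = V_CC − I_C·R_C − I_E·R_E = 12 − 0.518×1.8 − 0.523×0.39 = 10.9 V.
V_CE = 10.9 V > 0.2 V confirms active-region operation.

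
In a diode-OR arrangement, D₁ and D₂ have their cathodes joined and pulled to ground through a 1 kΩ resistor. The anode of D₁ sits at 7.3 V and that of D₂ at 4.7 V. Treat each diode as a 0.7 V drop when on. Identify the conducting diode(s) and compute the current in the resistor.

Only D₁ conducts; I_R ≈ 6.6 mA

Assume both conduct. Then node N would need to be at both 7.3−0.7 = 6.6 V and 4.7−0.7 = 4 V, which is impossible.
Assume only D₁ conducts: V_N = 7.3 − 0.7 = 6.6 V, so I_R = 6.6/1 = 6.6 mA.
Check D₂: its anode-to-cathode voltage is 4.7 − 6.6 = -1.9 V < 0.7 V, so it is off. The assumption is consistent.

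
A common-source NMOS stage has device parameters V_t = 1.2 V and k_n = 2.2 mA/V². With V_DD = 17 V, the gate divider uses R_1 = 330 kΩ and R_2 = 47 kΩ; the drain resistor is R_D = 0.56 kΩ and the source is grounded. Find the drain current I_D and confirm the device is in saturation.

V_G = V_DD·R_2/(R_1+R_2) = 17×47/377 = 2.12 V. With the source grounded, V_GS = V_G = 2.12 V.
Assume saturation: I_D = (k_n/2)(V_GS − V_t)² = (2.2/2)×(2.12 − 1.2)² = 1.1×0.919² = 0.93 mA.
V_DS = V_DD − I_D·R_D = 17 − 0.93×0.56 = 16.5 V.
Saturation requires V_DS ≥ V_GS − V_t = 0.919 V; 16.5 ≥ 0.919 ✓.

I_D ≈ 0.93 mA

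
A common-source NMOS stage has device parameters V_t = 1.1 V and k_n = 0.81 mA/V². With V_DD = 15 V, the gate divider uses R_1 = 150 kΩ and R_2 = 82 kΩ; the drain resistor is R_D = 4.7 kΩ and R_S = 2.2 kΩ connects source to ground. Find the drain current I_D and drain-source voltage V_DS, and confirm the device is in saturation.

V_G = V_DD·R_2/(R_1+R_2) = 15×82/232 = 5.3 V.
Assume saturation: I_D = (k_n/2)(V_GS − V_t)² with V_GS = V_G − I_D·R_S = 5.3 − 2.2·I_D.
Substituting gives 1.96·I_D² − 8.49·I_D + 7.15 = 0, with roots I_D = 1.15 or 3.18 mA.
The root I_D = 3.18 mA gives V_GS = -1.7 V ≤ V_t, so take I_D = 1.15 mA.
Then V_GS = 2.78 V and V_DS = V_DD − I_D(R_D+R_S) = 15 − 1.15×6.9 = 7.1 V.
Saturation requires V_DS ≥ V_GS − V_t = 1.68 V; 7.1 ≥ 1.68 ✓.

I_D ≈ 1.1 mA, V_DS ≈ 7.1 V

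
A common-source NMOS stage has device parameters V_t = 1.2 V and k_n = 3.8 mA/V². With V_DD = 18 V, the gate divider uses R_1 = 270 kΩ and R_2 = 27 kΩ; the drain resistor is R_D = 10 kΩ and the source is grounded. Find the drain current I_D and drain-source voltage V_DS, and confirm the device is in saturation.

I_D ≈ 0.36 mA, V_DS ≈ 14 V

V_G = V_DD·R_2/(R_1+R_2) = 18×27/297 = 1.64 V. With the source grounded, V_GS = V_G = 1.64 V.
Assume saturation: I_D = (k_n/2)(V_GS − V_t)² = (3.8/2)×(1.64 − 1.2)² = 1.9×0.436² = 0.362 mA.
V_DS = V_DD − I_D·R_D = 18 − 0.362×10 = 14.4 V.
Saturation requires V_DS ≥ V_GS − V_t = 0.436 V; 14.4 ≥ 0.436 ✓.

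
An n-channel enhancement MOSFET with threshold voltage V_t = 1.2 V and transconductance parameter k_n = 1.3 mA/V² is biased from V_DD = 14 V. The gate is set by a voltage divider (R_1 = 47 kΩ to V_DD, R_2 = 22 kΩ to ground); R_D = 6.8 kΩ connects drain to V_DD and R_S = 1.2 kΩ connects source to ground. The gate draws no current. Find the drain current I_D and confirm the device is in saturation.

I_D ≈ 1.5 mA

V_G = V_DD·R_2/(R_1+R_2) = 14×22/69 = 4.46 V.
Assume saturation: I_D = (k_n/2)(V_GS − V_t)² with V_GS = V_G − I_D·R_S = 4.46 − 1.2·I_D.
Substituting gives 0.936·I_D² − 6.09·I_D + 6.92 = 0, with roots I_D = 1.47 or 5.04 mA.
The root I_D = 5.04 mA gives V_GS = -1.58 V ≤ V_t, so take I_D = 1.47 mA.
Then V_GS = 2.7 V and V_DS = V_DD − I_D(R_D+R_S) = 14 − 1.47×8 = 2.26 V.
Saturation requires V_DS ≥ V_GS − V_t = 1.5 V; 2.26 ≥ 1.5 ✓.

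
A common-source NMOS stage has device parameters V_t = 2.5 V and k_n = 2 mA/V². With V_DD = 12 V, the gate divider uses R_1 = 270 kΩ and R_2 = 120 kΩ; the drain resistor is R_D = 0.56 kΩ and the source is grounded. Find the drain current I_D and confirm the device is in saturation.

V_G = V_DD·R_2/(R_1+R_2) = 12×120/390 = 3.69 V. With the source grounded, V_GS = V_G = 3.69 V.
Assume saturation: I_D = (k_n/2)(V_GS − V_t)² = (2/2)×(3.69 − 2.5)² = 1×1.19² = 1.42 mA.
V_DS = V_DD − I_D·R_D = 12 − 1.42×0.56 = 11.2 V.
Saturation requires V_DS ≥ V_GS − V_t = 1.19 V; 11.2 ≥ 1.19 ✓.

I_D ≈ 1.4 mA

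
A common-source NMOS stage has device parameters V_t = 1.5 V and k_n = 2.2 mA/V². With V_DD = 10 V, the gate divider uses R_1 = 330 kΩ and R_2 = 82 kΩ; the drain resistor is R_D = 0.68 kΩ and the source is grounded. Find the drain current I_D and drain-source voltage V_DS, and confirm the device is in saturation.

I_D ≈ 0.26 mA, V_DS ≈ 9.8 V

V_G = V_DD·R_2/(R_1+R_2) = 10×82/412 = 1.99 V. With the source grounded, V_GS = V_G = 1.99 V.
Assume saturation: I_D = (k_n/2)(V_GS − V_t)² = (2.2/2)×(1.99 − 1.5)² = 1.1×0.49² = 0.264 mA.
V_DS = V_DD − I_D·R_D = 10 − 0.264×0.68 = 9.82 V.
Saturation requires V_DS ≥ V_GS − V_t = 0.49 V; 9.82 ≥ 0.49 ✓.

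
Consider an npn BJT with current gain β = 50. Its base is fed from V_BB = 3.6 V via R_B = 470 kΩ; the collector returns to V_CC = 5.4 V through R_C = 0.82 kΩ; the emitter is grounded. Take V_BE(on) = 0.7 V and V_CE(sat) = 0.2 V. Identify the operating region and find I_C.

active; I_C ≈ 0.31 mA

Assume active. Base-emitter loop: I_B = (V_BB − V_BE)/R_B = (3.6 − 0.7)/470 = 0.00617 mA.
I_C = β·I_B = 50×0.00617 = 0.309 mA.
V_CE = V_CC − I_C·R_C = 5.4 − 0.309×0.82 = 5.15 V > V_CE(sat), so the active-region assumption holds.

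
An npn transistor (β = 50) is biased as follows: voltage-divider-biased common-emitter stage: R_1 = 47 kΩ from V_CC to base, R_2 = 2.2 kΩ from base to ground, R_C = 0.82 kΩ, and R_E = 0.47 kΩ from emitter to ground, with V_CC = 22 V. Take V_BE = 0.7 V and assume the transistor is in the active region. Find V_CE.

V_CE ≈ 21 V

Thevenize the base divider: V_Th = V_CC·R_2/(R_1+R_2) = 22×2.2/49.2 = 0.984 V, R_Th = R_1‖R_2 = 2.1 kΩ.
Base-emitter loop: V_Th = I_B·R_Th + V_BE + (β+1)I_B·R_E, so I_B = (0.984 − 0.7) / (2.1 + 51×0.47) = 0.0109 mA.
I_C = β·I_B = 50×0.0109 = 0.544 mA, and I_E = (β+1)I_B = 0.555 mA.
V_CE = V_CC − I_C·R_C − I_E·R_E = 22 − 0.544×0.82 − 0.555×0.47 = 21.3 V.
V_CE = 21.3 V > 0.2 V confirms active-region operation.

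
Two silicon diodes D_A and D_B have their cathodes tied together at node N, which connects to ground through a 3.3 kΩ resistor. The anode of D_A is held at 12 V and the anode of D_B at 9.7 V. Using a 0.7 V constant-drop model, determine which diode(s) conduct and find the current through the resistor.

Assume both conduct. Then node N would need to be at both 12−0.7 = 11.3 V and 9.7−0.7 = 9 V, which is impossible.
Assume only D_A conducts: V_N = 12 − 0.7 = 11.3 V, so I_R = 11.3/3.3 = 3.42 mA.
Check D_B: its anode-to-cathode voltage is 9.7 − 11.3 = -1.6 V < 0.7 V, so it is off. The assumption is consistent.

Only D_A conducts; I_R ≈ 3.4 mA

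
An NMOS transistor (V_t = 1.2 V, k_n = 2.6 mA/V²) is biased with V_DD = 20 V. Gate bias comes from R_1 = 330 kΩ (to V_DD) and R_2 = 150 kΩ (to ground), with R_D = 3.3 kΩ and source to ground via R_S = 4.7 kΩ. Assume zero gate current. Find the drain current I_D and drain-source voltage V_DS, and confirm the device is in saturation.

I_D ≈ 0.9 mA, V_DS ≈ 13 V

V_G = V_DD·R_2/(R_1+R_2) = 20×150/480 = 6.25 V.
Assume saturation: I_D = (k_n/2)(V_GS − V_t)² with V_GS = V_G − I_D·R_S = 6.25 − 4.7·I_D.
Substituting gives 28.7·I_D² − 62.7·I_D + 33.2 = 0, with roots I_D = 0.898 or 1.29 mA.
The root I_D = 1.29 mA gives V_GS = 0.205 V ≤ V_t, so take I_D = 0.898 mA.
Then V_GS = 2.03 V and V_DS = V_DD − I_D(R_D+R_S) = 20 − 0.898×8 = 12.8 V.
Saturation requires V_DS ≥ V_GS − V_t = 0.831 V; 12.8 ≥ 0.831 ✓.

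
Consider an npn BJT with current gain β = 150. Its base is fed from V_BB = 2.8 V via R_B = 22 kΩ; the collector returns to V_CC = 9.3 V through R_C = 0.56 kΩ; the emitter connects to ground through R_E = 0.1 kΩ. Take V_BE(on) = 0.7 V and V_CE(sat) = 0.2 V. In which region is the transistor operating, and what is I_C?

active; I_C ≈ 8.5 mA

Assume active. Base-emitter loop: I_B = (V_BB − V_BE)/(R_B + (β+1)R_E) = (2.8 − 0.7)/(22 + 151×0.1) = 0.0566 mA.
I_C = β·I_B = 150×0.0566 = 8.49 mA.
V_CE = V_CC − I_C·R_C − I_E·R_E = 9.3 − 8.49×0.56 − 8.55×0.1 = 3.69 V > V_CE(sat), so the active-region assumption holds.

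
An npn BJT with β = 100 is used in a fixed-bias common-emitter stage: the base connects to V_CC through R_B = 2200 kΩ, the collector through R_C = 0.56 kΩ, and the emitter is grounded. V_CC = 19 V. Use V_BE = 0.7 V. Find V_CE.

Base loop: V_CC = I_B·R_B + V_BE, so I_B = (19 − 0.7)/2200 kΩ = 0.00832 mA.
In the active region I_C = β·I_B = 100 × 0.00832 = 0.832 mA.
Collector loop: V_CE = V_CC − I_C·R_C = 19 − 0.832×0.56 = 18.5 V.
Since V_CE = 18.5 V > V_CE(sat) ≈ 0.2 V, the transistor is in the active region as assumed.

V_CE ≈ 19 V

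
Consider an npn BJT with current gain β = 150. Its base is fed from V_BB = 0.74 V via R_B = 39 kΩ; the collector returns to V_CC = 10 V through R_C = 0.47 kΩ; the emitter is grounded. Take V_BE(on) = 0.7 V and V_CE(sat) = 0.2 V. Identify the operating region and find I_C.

active; I_C ≈ 0.15 mA

Assume active. Base-emitter loop: I_B = (V_BB − V_BE)/R_B = (0.74 − 0.7)/39 = 0.00103 mA.
I_C = β·I_B = 150×0.00103 = 0.154 mA.
V_CE = V_CC − I_C·R_C = 10 − 0.154×0.47 = 9.93 V > V_CE(sat), so the active-region assumption holds.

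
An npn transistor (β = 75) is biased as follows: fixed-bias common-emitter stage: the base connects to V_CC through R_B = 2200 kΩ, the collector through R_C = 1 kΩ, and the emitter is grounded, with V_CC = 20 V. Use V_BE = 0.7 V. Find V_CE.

Base loop: V_CC = I_B·R_B + V_BE, so I_B = (20 − 0.7)/2200 kΩ = 0.00877 mA.
In the active region I_C = β·I_B = 75 × 0.00877 = 0.658 mA.
Collector loop: V_CE = V_CC − I_C·R_C = 20 − 0.658×1 = 19.3 V.
Since V_CE = 19.3 V > V_CE(sat) ≈ 0.2 V, the transistor is in the active region as assumed.

V_CE ≈ 19 V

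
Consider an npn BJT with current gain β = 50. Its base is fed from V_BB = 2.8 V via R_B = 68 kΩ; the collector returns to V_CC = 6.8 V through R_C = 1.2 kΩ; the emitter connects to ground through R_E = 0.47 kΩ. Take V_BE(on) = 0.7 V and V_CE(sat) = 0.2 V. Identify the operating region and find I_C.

active; I_C ≈ 1.1 mA

Assume active. Base-emitter loop: I_B = (V_BB − V_BE)/(R_B + (β+1)R_E) = (2.8 − 0.7)/(68 + 51×0.47) = 0.0228 mA.
I_C = β·I_B = 50×0.0228 = 1.14 mA.
V_CE = V_CC − I_C·R_C − I_E·R_E = 6.8 − 1.14×1.2 − 1.16×0.47 = 4.88 V > V_CE(sat), so the active-region assumption holds.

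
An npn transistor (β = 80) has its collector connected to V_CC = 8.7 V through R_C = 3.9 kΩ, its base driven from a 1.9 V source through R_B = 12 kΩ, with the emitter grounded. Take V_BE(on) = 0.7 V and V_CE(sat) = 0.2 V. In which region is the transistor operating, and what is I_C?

Assume active: I_B = (1.9 − 0.7)/12 = 0.1 mA, giving I_C = β·I_B = 8 mA.
But then V_CE = 8.7 − 8×3.9 = -22.5 V < V_CE(sat) = 0.2 V — impossible in the active region.
So the transistor is saturated. With V_CE = 0.2 V, I_C = (V_CC − 0.2)/R_C = 8.5/3.9 = 2.18 mA.
Check: β·I_B = 8 mA > I_C = 2.18 mA, confirming saturation.

saturation; I_C ≈ 2.2 mA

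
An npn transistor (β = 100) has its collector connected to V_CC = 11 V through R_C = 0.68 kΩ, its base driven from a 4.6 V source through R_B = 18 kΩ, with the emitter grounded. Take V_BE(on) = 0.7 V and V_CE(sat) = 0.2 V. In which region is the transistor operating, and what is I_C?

saturation; I_C ≈ 16 mA

Assume active: I_B = (4.6 − 0.7)/18 = 0.217 mA, giving I_C = β·I_B = 21.7 mA.
But then V_CE = 11 − 21.7×0.68 = -3.73 V < V_CE(sat) = 0.2 V — impossible in the active region.
So the transistor is saturated. With V_CE = 0.2 V, I_C = (V_CC − 0.2)/R_C = 10.8/0.68 = 15.9 mA.
Check: β·I_B = 21.7 mA > I_C = 15.9 mA, confirming saturation.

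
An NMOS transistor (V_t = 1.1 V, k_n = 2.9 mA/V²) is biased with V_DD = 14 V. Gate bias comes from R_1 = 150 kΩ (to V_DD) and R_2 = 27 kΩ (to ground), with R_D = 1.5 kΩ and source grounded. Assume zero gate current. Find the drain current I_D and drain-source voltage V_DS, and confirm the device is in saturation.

I_D ≈ 1.6 mA, V_DS ≈ 12 V

V_G = V_DD·R_2/(R_1+R_2) = 14×27/177 = 2.14 V. With the source grounded, V_GS = V_G = 2.14 V.
Assume saturation: I_D = (k_n/2)(V_GS − V_t)² = (2.9/2)×(2.14 − 1.1)² = 1.45×1.04² = 1.56 mA.
V_DS = V_DD − I_D·R_D = 14 − 1.56×1.5 = 11.7 V.
Saturation requires V_DS ≥ V_GS − V_t = 1.04 V; 11.7 ≥ 1.04 ✓.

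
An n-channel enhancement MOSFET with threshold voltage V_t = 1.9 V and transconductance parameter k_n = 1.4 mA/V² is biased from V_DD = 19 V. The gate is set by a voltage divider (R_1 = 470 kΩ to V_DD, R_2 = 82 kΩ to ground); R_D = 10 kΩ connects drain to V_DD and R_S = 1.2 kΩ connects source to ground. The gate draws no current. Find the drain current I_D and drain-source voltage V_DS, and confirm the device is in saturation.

V_G = V_DD·R_2/(R_1+R_2) = 19×82/552 = 2.82 V.
Assume saturation: I_D = (k_n/2)(V_GS − V_t)² with V_GS = V_G − I_D·R_S = 2.82 − 1.2·I_D.
Substituting gives 1.01·I_D² − 2.55·I_D + 0.596 = 0, with roots I_D = 0.26 or 2.27 mA.
The root I_D = 2.27 mA gives V_GS = 0.0996 V ≤ V_t, so take I_D = 0.26 mA.
Then V_GS = 2.51 V and V_DS = V_DD − I_D(R_D+R_S) = 19 − 0.26×11.2 = 16.1 V.
Saturation requires V_DS ≥ V_GS − V_t = 0.61 V; 16.1 ≥ 0.61 ✓.

I_D ≈ 0.26 mA, V_DS ≈ 16 V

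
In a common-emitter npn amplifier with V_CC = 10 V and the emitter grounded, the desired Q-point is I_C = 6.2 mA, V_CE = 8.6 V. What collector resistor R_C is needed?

Collector loop: V_CC = I_C·R_C + V_CE.
R_C = (V_CC − V_CE)/I_C = (10 − 8.6)/6.2 = 0.226 kΩ.

R_C ≈ 0.23 kΩ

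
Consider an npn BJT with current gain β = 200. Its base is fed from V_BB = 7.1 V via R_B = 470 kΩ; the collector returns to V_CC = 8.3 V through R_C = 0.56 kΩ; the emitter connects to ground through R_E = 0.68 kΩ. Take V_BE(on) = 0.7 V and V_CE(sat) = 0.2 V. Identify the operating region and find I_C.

active; I_C ≈ 2.1 mA

Assume active. Base-emitter loop: I_B = (V_BB − V_BE)/(R_B + (β+1)R_E) = (7.1 − 0.7)/(470 + 201×0.68) = 0.0105 mA.
I_C = β·I_B = 200×0.0105 = 2.11 mA.
V_CE = V_CC − I_C·R_C − I_E·R_E = 8.3 − 2.11×0.56 − 2.12×0.68 = 5.68 V > V_CE(sat), so the active-region assumption holds.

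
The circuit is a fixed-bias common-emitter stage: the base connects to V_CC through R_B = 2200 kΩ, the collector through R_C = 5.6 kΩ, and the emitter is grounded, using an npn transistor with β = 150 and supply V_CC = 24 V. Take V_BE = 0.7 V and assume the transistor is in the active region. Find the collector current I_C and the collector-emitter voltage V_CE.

Base loop: V_CC = I_B·R_B + V_BE, so I_B = (24 − 0.7)/2200 kΩ = 0.0106 mA.
In the active region I_C = β·I_B = 150 × 0.0106 = 1.59 mA.
Collector loop: V_CE = V_CC − I_C·R_C = 24 − 1.59×5.6 = 15.1 V.
Since V_CE = 15.1 V > V_CE(sat) ≈ 0.2 V, the transistor is in the active region as assumed.

I_C ≈ 1.6 mA, V_CE ≈ 15 V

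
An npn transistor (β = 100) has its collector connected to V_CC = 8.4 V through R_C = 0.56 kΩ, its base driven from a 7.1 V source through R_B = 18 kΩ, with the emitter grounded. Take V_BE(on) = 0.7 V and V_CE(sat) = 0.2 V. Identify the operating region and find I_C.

saturation; I_C ≈ 15 mA

Assume active: I_B = (7.1 − 0.7)/18 = 0.356 mA, giving I_C = β·I_B = 35.6 mA.
But then V_CE = 8.4 − 35.6×0.56 = -11.5 V < V_CE(sat) = 0.2 V — impossible in the active region.
So the transistor is saturated. With V_CE = 0.2 V, I_C = (V_CC − 0.2)/R_C = 8.2/0.56 = 14.6 mA.
Check: β·I_B = 35.6 mA > I_C = 14.6 mA, confirming saturation.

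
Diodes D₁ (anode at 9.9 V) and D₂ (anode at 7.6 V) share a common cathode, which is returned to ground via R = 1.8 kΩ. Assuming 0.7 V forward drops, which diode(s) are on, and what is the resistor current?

Only D₁ conducts; I_R ≈ 5.1 mA

Assume both conduct. Then node N would need to be at both 9.9−0.7 = 9.2 V and 7.6−0.7 = 6.9 V, which is impossible.
Assume only D₁ conducts: V_N = 9.9 − 0.7 = 9.2 V, so I_R = 9.2/1.8 = 5.11 mA.
Check D₂: its anode-to-cathode voltage is 7.6 − 9.2 = -1.6 V < 0.7 V, so it is off. The assumption is consistent.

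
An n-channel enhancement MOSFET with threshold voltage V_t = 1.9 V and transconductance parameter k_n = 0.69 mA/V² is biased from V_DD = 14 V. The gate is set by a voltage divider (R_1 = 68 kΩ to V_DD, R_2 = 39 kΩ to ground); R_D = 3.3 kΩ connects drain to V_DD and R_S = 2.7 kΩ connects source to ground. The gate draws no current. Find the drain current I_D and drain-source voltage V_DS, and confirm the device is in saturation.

V_G = V_DD·R_2/(R_1+R_2) = 14×39/107 = 5.1 V.
Assume saturation: I_D = (k_n/2)(V_GS − V_t)² with V_GS = V_G − I_D·R_S = 5.1 − 2.7·I_D.
Substituting gives 2.52·I_D² − 6.97·I_D + 3.54 = 0, with roots I_D = 0.67 or 2.1 mA.
The root I_D = 2.1 mA gives V_GS = -0.567 V ≤ V_t, so take I_D = 0.67 mA.
Then V_GS = 3.29 V and V_DS = V_DD − I_D(R_D+R_S) = 14 − 0.67×6 = 9.98 V.
Saturation requires V_DS ≥ V_GS − V_t = 1.39 V; 9.98 ≥ 1.39 ✓.

I_D ≈ 0.67 mA, V_DS ≈ 10 V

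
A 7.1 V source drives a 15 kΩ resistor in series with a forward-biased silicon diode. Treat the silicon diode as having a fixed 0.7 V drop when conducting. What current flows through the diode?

I ≈ 0.43 mA

KVL around the loop: 7.1 = V_D + I·R = 0.7 + I × 15 kΩ.
So I = (7.1 − 0.7) / 15 kΩ = 6.4 / 15 = 0.427 mA.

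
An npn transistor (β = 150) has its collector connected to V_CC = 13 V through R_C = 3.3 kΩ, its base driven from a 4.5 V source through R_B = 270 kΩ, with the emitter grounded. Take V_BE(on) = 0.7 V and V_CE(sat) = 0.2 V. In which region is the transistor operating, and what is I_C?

Assume active. Base-emitter loop: I_B = (V_BB − V_BE)/R_B = (4.5 − 0.7)/270 = 0.0141 mA.
I_C = β·I_B = 150×0.0141 = 2.11 mA.
V_CE = V_CC − I_C·R_C = 13 − 2.11×3.3 = 6.03 V > V_CE(sat), so the active-region assumption holds.

active; I_C ≈ 2.1 mA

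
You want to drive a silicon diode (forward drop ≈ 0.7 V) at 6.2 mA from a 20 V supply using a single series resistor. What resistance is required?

R ≈ 3.1 kΩ

The resistor drops V_S − V_D = 20 − 0.7 = 19.3 V at 6.2 mA.
R = 19.3 V / 6.2 mA = 3.11 kΩ.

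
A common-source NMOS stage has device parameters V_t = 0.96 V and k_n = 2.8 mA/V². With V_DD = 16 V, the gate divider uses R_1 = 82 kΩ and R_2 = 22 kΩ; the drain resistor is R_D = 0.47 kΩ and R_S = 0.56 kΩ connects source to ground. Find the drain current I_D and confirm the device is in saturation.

V_G = V_DD·R_2/(R_1+R_2) = 16×22/104 = 3.38 V.
Assume saturation: I_D = (k_n/2)(V_GS − V_t)² with V_GS = V_G − I_D·R_S = 3.38 − 0.56·I_D.
Substituting gives 0.439·I_D² − 4.8·I_D + 8.23 = 0, with roots I_D = 2.13 or 8.81 mA.
The root I_D = 8.81 mA gives V_GS = -1.55 V ≤ V_t, so take I_D = 2.13 mA.
Then V_GS = 2.19 V and V_DS = V_DD − I_D(R_D+R_S) = 16 − 2.13×1.03 = 13.8 V.
Saturation requires V_DS ≥ V_GS − V_t = 1.23 V; 13.8 ≥ 1.23 ✓.

I_D ≈ 2.1 mA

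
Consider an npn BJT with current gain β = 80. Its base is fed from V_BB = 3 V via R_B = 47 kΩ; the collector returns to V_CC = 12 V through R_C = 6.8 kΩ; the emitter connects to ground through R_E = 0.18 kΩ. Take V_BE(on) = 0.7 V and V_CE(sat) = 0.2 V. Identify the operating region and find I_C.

saturation; I_C ≈ 1.7 mA

Assume active: I_B = (3 − 0.7)/(47 + 81×0.18) = 0.0373 mA, I_C = β·I_B = 2.99 mA.
Then V_CE = 12 − 2.99×6.8 − 3.03×0.18 = -8.86 V < 0.2 V — the active assumption fails.
Re-solve with V_CE = 0.2 V. KCL at the emitter: V_E/R_E = (V_BB−0.7−V_E)/R_B + (V_CC−0.2−V_E)/R_C, giving V_E = 0.312 V.
I_C = (V_CC − 0.2 − V_E)/R_C = (11.8 − 0.312)/6.8 = 1.69 mA.
Check: I_B = (2.3 − 0.312)/47 = 0.0423 mA, and β·I_B = 3.38 mA > I_C, confirming saturation.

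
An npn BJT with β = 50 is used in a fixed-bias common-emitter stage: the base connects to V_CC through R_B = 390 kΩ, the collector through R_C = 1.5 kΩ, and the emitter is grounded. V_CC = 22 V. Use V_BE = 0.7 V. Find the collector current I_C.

I_C ≈ 2.7 mA

Base loop: V_CC = I_B·R_B + V_BE, so I_B = (22 − 0.7)/390 kΩ = 0.0546 mA.
In the active region I_C = β·I_B = 50 × 0.0546 = 2.73 mA.
Collector loop: V_CE = V_CC − I_C·R_C = 22 − 2.73×1.5 = 17.9 V.
Since V_CE = 17.9 V > V_CE(sat) ≈ 0.2 V, the transistor is in the active region as assumed.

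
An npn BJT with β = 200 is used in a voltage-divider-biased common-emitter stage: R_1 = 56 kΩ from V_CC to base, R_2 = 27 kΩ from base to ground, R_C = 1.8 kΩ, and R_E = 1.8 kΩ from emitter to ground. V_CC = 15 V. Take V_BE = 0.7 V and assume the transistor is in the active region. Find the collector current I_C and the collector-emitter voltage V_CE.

Thevenize the base divider: V_Th = V_CC·R_2/(R_1+R_2) = 15×27/83 = 4.88 V, R_Th = R_1‖R_2 = 18.2 kΩ.
Base-emitter loop: V_Th = I_B·R_Th + V_BE + (β+1)I_B·R_E, so I_B = (4.88 − 0.7) / (18.2 + 201×1.8) = 0.011 mA.
I_C = β·I_B = 200×0.011 = 2.2 mA, and I_E = (β+1)I_B = 2.21 mA.
V_CE = V_CC − I_C·R_C − I_E·R_E = 15 − 2.2×1.8 − 2.21×1.8 = 7.06 V.
V_CE = 7.06 V > 0.2 V confirms active-region operation.

I_C ≈ 2.2 mA, V_CE ≈ 7.1 V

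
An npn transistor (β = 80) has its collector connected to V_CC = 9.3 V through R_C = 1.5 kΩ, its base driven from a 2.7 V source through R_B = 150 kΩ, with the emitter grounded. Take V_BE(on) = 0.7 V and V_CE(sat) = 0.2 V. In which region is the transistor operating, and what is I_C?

active; I_C ≈ 1.1 mA

Assume active. Base-emitter loop: I_B = (V_BB − V_BE)/R_B = (2.7 − 0.7)/150 = 0.0133 mA.
I_C = β·I_B = 80×0.0133 = 1.07 mA.
V_CE = V_CC − I_C·R_C = 9.3 − 1.07×1.5 = 7.7 V > V_CE(sat), so the active-region assumption holds.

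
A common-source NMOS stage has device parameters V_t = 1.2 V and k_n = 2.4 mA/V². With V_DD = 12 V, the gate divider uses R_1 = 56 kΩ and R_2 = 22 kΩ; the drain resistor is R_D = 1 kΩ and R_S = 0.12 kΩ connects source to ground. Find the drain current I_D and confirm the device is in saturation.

I_D ≈ 3.7 mA

V_G = V_DD·R_2/(R_1+R_2) = 12×22/78 = 3.38 V.
Assume saturation: I_D = (k_n/2)(V_GS − V_t)² with V_GS = V_G − I_D·R_S = 3.38 − 0.12·I_D.
Substituting gives 0.0173·I_D² − 1.63·I_D + 5.73 = 0, with roots I_D = 3.66 or 90.6 mA.
The root I_D = 90.6 mA gives V_GS = -7.49 V ≤ V_t, so take I_D = 3.66 mA.
Then V_GS = 2.95 V and V_DS = V_DD − I_D(R_D+R_S) = 12 − 3.66×1.12 = 7.9 V.
Saturation requires V_DS ≥ V_GS − V_t = 1.75 V; 7.9 ≥ 1.75 ✓.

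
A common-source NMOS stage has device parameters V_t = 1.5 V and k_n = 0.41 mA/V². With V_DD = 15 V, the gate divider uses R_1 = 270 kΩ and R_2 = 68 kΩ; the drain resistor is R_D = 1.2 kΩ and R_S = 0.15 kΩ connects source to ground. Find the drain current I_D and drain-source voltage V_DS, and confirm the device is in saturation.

I_D ≈ 0.43 mA, V_DS ≈ 14 V

V_G = V_DD·R_2/(R_1+R_2) = 15×68/338 = 3.02 V.
Assume saturation: I_D = (k_n/2)(V_GS − V_t)² with V_GS = V_G − I_D·R_S = 3.02 − 0.15·I_D.
Substituting gives 0.00461·I_D² − 1.09·I_D + 0.472 = 0, with roots I_D = 0.433 or 237 mA.
The root I_D = 237 mA gives V_GS = -32.5 V ≤ V_t, so take I_D = 0.433 mA.
Then V_GS = 2.95 V and V_DS = V_DD − I_D(R_D+R_S) = 15 − 0.433×1.35 = 14.4 V.
Saturation requires V_DS ≥ V_GS − V_t = 1.45 V; 14.4 ≥ 1.45 ✓.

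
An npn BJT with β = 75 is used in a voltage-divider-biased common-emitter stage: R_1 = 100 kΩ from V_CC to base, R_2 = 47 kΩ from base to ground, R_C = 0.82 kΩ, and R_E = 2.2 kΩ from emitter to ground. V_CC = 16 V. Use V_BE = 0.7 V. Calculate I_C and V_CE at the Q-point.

I_C ≈ 1.7 mA, V_CE ≈ 11 V

Thevenize the base divider: V_Th = V_CC·R_2/(R_1+R_2) = 16×47/147 = 5.12 V, R_Th = R_1‖R_2 = 32 kΩ.
Base-emitter loop: V_Th = I_B·R_Th + V_BE + (β+1)I_B·R_E, so I_B = (5.12 − 0.7) / (32 + 76×2.2) = 0.0222 mA.
I_C = β·I_B = 75×0.0222 = 1.66 mA, and I_E = (β+1)I_B = 1.68 mA.
V_CE = V_CC − I_C·R_C − I_E·R_E = 16 − 1.66×0.82 − 1.68×2.2 = 10.9 V.
V_CE = 10.9 V > 0.2 V confirms active-region operation.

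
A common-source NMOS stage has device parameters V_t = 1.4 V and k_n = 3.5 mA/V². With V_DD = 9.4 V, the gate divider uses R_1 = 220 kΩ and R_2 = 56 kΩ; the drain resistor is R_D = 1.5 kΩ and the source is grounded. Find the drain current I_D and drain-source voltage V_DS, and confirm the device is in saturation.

I_D ≈ 0.45 mA, V_DS ≈ 8.7 V

V_G = V_DD·R_2/(R_1+R_2) = 9.4×56/276 = 1.91 V. With the source grounded, V_GS = V_G = 1.91 V.
Assume saturation: I_D = (k_n/2)(V_GS − V_t)² = (3.5/2)×(1.91 − 1.4)² = 1.75×0.507² = 0.45 mA.
V_DS = V_DD − I_D·R_D = 9.4 − 0.45×1.5 = 8.72 V.
Saturation requires V_DS ≥ V_GS − V_t = 0.507 V; 8.72 ≥ 0.507 ✓.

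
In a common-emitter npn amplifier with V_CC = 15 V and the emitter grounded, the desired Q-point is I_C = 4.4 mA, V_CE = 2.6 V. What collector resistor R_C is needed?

R_C ≈ 2.8 kΩ

Collector loop: V_CC = I_C·R_C + V_CE.
R_C = (V_CC − V_CE)/I_C = (15 − 2.6)/4.4 = 2.82 kΩ.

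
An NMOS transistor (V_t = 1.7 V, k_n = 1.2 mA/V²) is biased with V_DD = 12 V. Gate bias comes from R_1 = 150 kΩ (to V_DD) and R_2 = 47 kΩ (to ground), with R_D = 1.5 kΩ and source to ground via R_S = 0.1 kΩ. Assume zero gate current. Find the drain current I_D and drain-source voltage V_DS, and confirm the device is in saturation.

V_G = V_DD·R_2/(R_1+R_2) = 12×47/197 = 2.86 V.
Assume saturation: I_D = (k_n/2)(V_GS − V_t)² with V_GS = V_G − I_D·R_S = 2.86 − 0.1·I_D.
Substituting gives 0.006·I_D² − 1.14·I_D + 0.811 = 0, with roots I_D = 0.715 or 189 mA.
The root I_D = 189 mA gives V_GS = -16.1 V ≤ V_t, so take I_D = 0.715 mA.
Then V_GS = 2.79 V and V_DS = V_DD − I_D(R_D+R_S) = 12 − 0.715×1.6 = 10.9 V.
Saturation requires V_DS ≥ V_GS − V_t = 1.09 V; 10.9 ≥ 1.09 ✓.

I_D ≈ 0.71 mA, V_DS ≈ 11 V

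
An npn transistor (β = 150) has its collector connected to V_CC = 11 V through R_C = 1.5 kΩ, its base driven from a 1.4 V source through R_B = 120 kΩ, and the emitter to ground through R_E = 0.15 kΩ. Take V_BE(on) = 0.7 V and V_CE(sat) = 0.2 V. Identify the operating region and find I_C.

active; I_C ≈ 0.74 mA

Assume active. Base-emitter loop: I_B = (V_BB − V_BE)/(R_B + (β+1)R_E) = (1.4 − 0.7)/(120 + 151×0.15) = 0.00491 mA.
I_C = β·I_B = 150×0.00491 = 0.736 mA.
V_CE = V_CC − I_C·R_C − I_E·R_E = 11 − 0.736×1.5 − 0.741×0.15 = 9.78 V > V_CE(sat), so the active-region assumption holds.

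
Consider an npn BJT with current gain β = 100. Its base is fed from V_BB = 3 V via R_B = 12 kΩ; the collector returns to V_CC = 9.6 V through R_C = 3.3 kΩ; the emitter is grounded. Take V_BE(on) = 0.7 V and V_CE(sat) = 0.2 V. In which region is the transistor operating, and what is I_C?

Assume active: I_B = (3 − 0.7)/12 = 0.192 mA, giving I_C = β·I_B = 19.2 mA.
But then V_CE = 9.6 − 19.2×3.3 = -53.6 V < V_CE(sat) = 0.2 V — impossible in the active region.
So the transistor is saturated. With V_CE = 0.2 V, I_C = (V_CC − 0.2)/R_C = 9.4/3.3 = 2.85 mA.
Check: β·I_B = 19.2 mA > I_C = 2.85 mA, confirming saturation.

saturation; I_C ≈ 2.8 mA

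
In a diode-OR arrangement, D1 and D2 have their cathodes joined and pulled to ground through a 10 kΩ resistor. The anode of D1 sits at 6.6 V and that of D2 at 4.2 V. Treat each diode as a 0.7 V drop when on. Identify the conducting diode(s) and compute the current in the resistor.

Only D1 conducts; I_R ≈ 0.59 mA

Assume both conduct. Then node N would need to be at both 6.6−0.7 = 5.9 V and 4.2−0.7 = 3.5 V, which is impossible.
Assume only D1 conducts: V_N = 6.6 − 0.7 = 5.9 V, so I_R = 5.9/10 = 0.59 mA.
Check D2: its anode-to-cathode voltage is 4.2 − 5.9 = -1.7 V < 0.7 V, so it is off. The assumption is consistent.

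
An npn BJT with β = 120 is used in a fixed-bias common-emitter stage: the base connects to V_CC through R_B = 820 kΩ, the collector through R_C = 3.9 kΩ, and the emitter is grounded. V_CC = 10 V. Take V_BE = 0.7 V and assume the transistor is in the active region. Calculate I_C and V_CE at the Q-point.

Base loop: V_CC = I_B·R_B + V_BE, so I_B = (10 − 0.7)/820 kΩ = 0.0113 mA.
In the active region I_C = β·I_B = 120 × 0.0113 = 1.36 mA.
Collector loop: V_CE = V_CC − I_C·R_C = 10 − 1.36×3.9 = 4.69 V.
Since V_CE = 4.69 V > V_CE(sat) ≈ 0.2 V, the transistor is in the active region as assumed.

I_C ≈ 1.4 mA, V_CE ≈ 4.7 V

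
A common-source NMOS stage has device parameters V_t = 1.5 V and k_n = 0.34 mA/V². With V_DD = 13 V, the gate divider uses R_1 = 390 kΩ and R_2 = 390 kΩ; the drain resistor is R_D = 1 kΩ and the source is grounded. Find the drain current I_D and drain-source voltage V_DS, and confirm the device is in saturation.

I_D ≈ 4.2 mA, V_DS ≈ 8.8 V

V_G = V_DD·R_2/(R_1+R_2) = 13×390/780 = 6.5 V. With the source grounded, V_GS = V_G = 6.5 V.
Assume saturation: I_D = (k_n/2)(V_GS − V_t)² = (0.34/2)×(6.5 − 1.5)² = 0.17×5² = 4.25 mA.
V_DS = V_DD − I_D·R_D = 13 − 4.25×1 = 8.75 V.
Saturation requires V_DS ≥ V_GS − V_t = 5 V; 8.75 ≥ 5 ✓.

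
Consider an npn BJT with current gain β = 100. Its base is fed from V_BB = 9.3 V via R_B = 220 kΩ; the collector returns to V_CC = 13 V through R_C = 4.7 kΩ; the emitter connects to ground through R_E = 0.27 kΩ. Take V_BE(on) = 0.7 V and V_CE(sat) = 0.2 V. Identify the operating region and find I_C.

saturation; I_C ≈ 2.6 mA

Assume active: I_B = (9.3 − 0.7)/(220 + 101×0.27) = 0.0348 mA, I_C = β·I_B = 3.48 mA.
Then V_CE = 13 − 3.48×4.7 − 3.51×0.27 = -4.29 V < 0.2 V — the active assumption fails.
Re-solve with V_CE = 0.2 V. KCL at the emitter: V_E/R_E = (V_BB−0.7−V_E)/R_B + (V_CC−0.2−V_E)/R_C, giving V_E = 0.705 V.
I_C = (V_CC − 0.2 − V_E)/R_C = (12.8 − 0.705)/4.7 = 2.57 mA.
Check: I_B = (8.6 − 0.705)/220 = 0.0359 mA, and β·I_B = 3.59 mA > I_C, confirming saturation.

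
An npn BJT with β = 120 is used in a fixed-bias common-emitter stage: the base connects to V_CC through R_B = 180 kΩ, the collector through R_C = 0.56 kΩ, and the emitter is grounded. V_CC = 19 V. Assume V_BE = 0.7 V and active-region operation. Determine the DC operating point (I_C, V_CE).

Base loop: V_CC = I_B·R_B + V_BE, so I_B = (19 − 0.7)/180 kΩ = 0.102 mA.
In the active region I_C = β·I_B = 120 × 0.102 = 12.2 mA.
Collector loop: V_CE = V_CC − I_C·R_C = 19 − 12.2×0.56 = 12.2 V.
Since V_CE = 12.2 V > V_CE(sat) ≈ 0.2 V, the transistor is in the active region as assumed.

I_C ≈ 12 mA, V_CE ≈ 12 V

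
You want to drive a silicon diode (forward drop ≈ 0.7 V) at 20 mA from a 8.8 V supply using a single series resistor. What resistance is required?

The resistor drops V_S − V_D = 8.8 − 0.7 = 8.1 V at 20 mA.
R = 8.1 V / 20 mA = 0.405 kΩ.

R ≈ 0.41 kΩ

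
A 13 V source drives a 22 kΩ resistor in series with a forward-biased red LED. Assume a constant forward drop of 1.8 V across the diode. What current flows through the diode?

KVL around the loop: 13 = V_D + I·R = 1.8 + I × 22 kΩ.
So I = (13 − 1.8) / 22 kΩ = 11.2 / 22 = 0.509 mA.

I ≈ 0.51 mA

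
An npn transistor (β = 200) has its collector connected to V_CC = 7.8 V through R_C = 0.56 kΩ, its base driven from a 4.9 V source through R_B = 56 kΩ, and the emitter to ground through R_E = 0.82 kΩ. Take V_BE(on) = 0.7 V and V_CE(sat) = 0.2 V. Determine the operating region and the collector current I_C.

Assume active. Base-emitter loop: I_B = (V_BB − V_BE)/(R_B + (β+1)R_E) = (4.9 − 0.7)/(56 + 201×0.82) = 0.019 mA.
I_C = β·I_B = 200×0.019 = 3.8 mA.
V_CE = V_CC − I_C·R_C − I_E·R_E = 7.8 − 3.8×0.56 − 3.82×0.82 = 2.53 V > V_CE(sat), so the active-region assumption holds.

active; I_C ≈ 3.8 mA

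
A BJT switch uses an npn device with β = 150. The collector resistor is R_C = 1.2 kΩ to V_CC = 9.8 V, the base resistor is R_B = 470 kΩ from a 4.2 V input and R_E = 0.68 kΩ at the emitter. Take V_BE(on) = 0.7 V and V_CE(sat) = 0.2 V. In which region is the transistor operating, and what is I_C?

active; I_C ≈ 0.92 mA

Assume active. Base-emitter loop: I_B = (V_BB − V_BE)/(R_B + (β+1)R_E) = (4.2 − 0.7)/(470 + 151×0.68) = 0.00611 mA.
I_C = β·I_B = 150×0.00611 = 0.917 mA.
V_CE = V_CC − I_C·R_C − I_E·R_E = 9.8 − 0.917×1.2 − 0.923×0.68 = 8.07 V > V_CE(sat), so the active-region assumption holds.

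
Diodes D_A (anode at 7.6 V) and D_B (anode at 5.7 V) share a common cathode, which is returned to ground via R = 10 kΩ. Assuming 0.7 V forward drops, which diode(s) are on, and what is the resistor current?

Only D_A conducts; I_R ≈ 0.69 mA

Assume both conduct. Then node N would need to be at both 7.6−0.7 = 6.9 V and 5.7−0.7 = 5 V, which is impossible.
Assume only D_A conducts: V_N = 7.6 − 0.7 = 6.9 V, so I_R = 6.9/10 = 0.69 mA.
Check D_B: its anode-to-cathode voltage is 5.7 − 6.9 = -1.2 V < 0.7 V, so it is off. The assumption is consistent.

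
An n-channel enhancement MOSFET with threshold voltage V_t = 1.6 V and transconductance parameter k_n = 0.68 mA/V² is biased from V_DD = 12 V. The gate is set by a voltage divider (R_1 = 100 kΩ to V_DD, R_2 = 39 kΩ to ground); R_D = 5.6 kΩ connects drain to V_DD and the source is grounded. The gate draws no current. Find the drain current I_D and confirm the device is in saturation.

I_D ≈ 1.1 mA

V_G = V_DD·R_2/(R_1+R_2) = 12×39/139 = 3.37 V. With the source grounded, V_GS = V_G = 3.37 V.
Assume saturation: I_D = (k_n/2)(V_GS − V_t)² = (0.68/2)×(3.37 − 1.6)² = 0.34×1.77² = 1.06 mA.
V_DS = V_DD − I_D·R_D = 12 − 1.06×5.6 = 6.06 V.
Saturation requires V_DS ≥ V_GS − V_t = 1.77 V; 6.06 ≥ 1.77 ✓.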